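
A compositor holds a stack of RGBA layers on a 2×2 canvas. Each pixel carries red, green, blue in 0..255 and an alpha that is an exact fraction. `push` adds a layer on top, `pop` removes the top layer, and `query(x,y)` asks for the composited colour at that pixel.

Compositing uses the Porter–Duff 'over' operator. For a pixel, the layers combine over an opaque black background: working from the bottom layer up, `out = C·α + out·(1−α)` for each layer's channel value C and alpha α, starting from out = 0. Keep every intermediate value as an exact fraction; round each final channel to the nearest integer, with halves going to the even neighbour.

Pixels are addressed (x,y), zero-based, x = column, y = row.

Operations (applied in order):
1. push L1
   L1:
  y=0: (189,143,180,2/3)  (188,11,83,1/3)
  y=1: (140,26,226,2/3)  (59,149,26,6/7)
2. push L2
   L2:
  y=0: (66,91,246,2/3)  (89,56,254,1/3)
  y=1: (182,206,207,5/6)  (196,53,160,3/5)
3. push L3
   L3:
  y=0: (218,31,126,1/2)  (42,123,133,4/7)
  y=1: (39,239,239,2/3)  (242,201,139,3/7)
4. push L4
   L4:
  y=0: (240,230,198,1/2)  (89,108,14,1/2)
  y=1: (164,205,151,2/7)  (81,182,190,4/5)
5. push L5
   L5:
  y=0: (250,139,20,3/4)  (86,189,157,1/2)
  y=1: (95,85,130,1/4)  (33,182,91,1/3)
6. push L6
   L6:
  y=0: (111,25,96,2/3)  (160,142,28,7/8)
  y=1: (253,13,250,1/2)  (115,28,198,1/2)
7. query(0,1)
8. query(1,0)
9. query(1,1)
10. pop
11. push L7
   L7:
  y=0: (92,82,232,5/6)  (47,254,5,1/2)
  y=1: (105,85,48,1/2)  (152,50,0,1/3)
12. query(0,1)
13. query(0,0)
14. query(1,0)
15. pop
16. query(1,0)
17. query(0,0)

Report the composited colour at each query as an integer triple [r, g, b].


(0,1) stack=L1,L2,L3,L4,L5,L6; from [0,0,0]:
L1 α=2/3: [280/3, 52/3, 452/3]
L2 α=5/6: [1505/9, 1571/9, 3557/18]
L3 α=2/3: [2207/27, 5873/27, 12161/54]
L4 α=2/7: [19891/189, 40435/189, 77113/378]
L5 α=1/4: [6469/63, 22895/126, 93493/504]
L6 α=1/2: [11204/63, 24533/252, 219493/1008]
= [178, 97, 218]

at x=1,y=0 over L1,L2,L3,L4,L5,L6:
after L1 α=1/3: [188/3, 11/3, 83/3]
after L2 α=1/3: [643/9, 190/9, 928/9]
after L3 α=4/7: [1147/21, 238/3, 2524/21]
after L4 α=1/2: [1508/21, 281/3, 1409/21]
after L5 α=1/2: [1657/21, 424/3, 2353/21]
after L6 α=7/8: [25177/168, 1703/12, 6469/168]
= [150, 142, 39]

query (1,1) [L1,L2,L3,L4,L5,L6] — begin 0,0,0
L1 α=6/7: [354/7, 894/7, 156/7]
L2 α=3/5: [4824/35, 2901/35, 3672/35]
L3 α=3/7: [44706/245, 32709/245, 29283/245]
L4 α=4/5: [124086/1225, 211069/1225, 215483/1225]
L5 α=1/3: [96199/1225, 645088/3675, 542441/3675]
L6 α=1/2: [118537/1225, 373994/3675, 1270091/7350]
→ [97, 102, 173]

at x=0,y=1 over L1,L2,L3,L4,L5,L7:
+L1 (α=2/3) → [280/3, 52/3, 452/3]
+L2 (α=5/6) → [1505/9, 1571/9, 3557/18]
+L3 (α=2/3) → [2207/27, 5873/27, 12161/54]
+L4 (α=2/7) → [19891/189, 40435/189, 77113/378]
+L5 (α=1/4) → [6469/63, 22895/126, 93493/504]
+L7 (α=1/2) → [6542/63, 33605/252, 117685/1008]
rounded: [104, 133, 117]

query (0,0) [L1,L2,L3,L4,L5,L7] — begin 0,0,0
after L1 α=2/3: [126, 286/3, 120]
after L2 α=2/3: [86, 832/9, 204]
after L3 α=1/2: [152, 1111/18, 165]
after L4 α=1/2: [196, 5251/36, 363/2]
after L5 α=3/4: [473/2, 20263/144, 483/8]
after L7 α=5/6: [1393/12, 79303/864, 9763/48]
→ [116, 92, 203]

(1,0) stack=L1,L2,L3,L4,L5,L7; from [0,0,0]:
L1 α=1/3: [188/3, 11/3, 83/3]
L2 α=1/3: [643/9, 190/9, 928/9]
L3 α=4/7: [1147/21, 238/3, 2524/21]
L4 α=1/2: [1508/21, 281/3, 1409/21]
L5 α=1/2: [1657/21, 424/3, 2353/21]
L7 α=1/2: [1322/21, 593/3, 1229/21]
→ [63, 198, 59]

(1,0) stack=L1,L2,L3,L4,L5; from [0,0,0]:
+L1 (α=1/3) → [188/3, 11/3, 83/3]
+L2 (α=1/3) → [643/9, 190/9, 928/9]
+L3 (α=4/7) → [1147/21, 238/3, 2524/21]
+L4 (α=1/2) → [1508/21, 281/3, 1409/21]
+L5 (α=1/2) → [1657/21, 424/3, 2353/21]
= [79, 141, 112]

(0,0) stack=L1,L2,L3,L4,L5; from [0,0,0]:
+L1 (α=2/3) → [126, 286/3, 120]
+L2 (α=2/3) → [86, 832/9, 204]
+L3 (α=1/2) → [152, 1111/18, 165]
+L4 (α=1/2) → [196, 5251/36, 363/2]
+L5 (α=3/4) → [473/2, 20263/144, 483/8]
rounded: [236, 141, 60]


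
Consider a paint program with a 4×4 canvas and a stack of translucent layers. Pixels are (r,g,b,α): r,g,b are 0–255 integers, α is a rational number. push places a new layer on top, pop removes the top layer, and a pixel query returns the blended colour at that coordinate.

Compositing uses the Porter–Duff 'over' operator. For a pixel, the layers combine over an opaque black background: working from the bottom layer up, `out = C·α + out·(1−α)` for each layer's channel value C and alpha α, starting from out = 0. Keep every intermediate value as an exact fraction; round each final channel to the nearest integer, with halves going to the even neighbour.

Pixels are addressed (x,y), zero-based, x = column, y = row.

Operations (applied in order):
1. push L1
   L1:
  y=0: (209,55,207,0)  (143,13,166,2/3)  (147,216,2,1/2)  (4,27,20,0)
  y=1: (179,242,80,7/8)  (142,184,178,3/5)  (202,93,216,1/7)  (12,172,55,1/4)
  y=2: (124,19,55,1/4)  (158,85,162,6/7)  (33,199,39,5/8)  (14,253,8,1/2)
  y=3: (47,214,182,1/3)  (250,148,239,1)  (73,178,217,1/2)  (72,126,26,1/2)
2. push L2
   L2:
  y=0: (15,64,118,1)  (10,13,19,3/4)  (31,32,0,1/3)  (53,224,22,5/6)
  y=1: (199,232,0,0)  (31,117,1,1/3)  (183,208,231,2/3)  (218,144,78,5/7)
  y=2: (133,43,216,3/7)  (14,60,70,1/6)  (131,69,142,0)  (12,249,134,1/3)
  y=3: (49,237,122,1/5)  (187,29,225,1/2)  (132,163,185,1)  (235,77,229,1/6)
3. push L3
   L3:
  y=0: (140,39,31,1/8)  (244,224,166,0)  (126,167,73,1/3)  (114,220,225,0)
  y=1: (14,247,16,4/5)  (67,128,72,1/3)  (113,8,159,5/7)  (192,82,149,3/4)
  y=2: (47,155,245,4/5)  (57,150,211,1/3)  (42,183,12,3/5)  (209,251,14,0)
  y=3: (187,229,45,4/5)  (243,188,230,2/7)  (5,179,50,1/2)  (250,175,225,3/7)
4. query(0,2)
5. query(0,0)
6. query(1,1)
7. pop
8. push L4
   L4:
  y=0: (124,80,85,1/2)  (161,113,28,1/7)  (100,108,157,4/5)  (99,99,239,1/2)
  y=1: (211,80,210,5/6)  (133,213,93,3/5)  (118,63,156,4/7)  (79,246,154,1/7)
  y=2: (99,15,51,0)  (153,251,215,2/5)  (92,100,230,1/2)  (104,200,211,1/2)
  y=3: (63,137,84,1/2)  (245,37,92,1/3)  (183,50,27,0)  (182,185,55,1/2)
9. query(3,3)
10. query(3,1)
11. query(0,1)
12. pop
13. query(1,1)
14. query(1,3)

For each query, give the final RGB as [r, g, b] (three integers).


at x=0,y=2 over L1,L2,L3:
after L1 α=1/4: [31, 19/4, 55/4]
after L2 α=3/7: [523/7, 148/7, 703/7]
after L3 α=4/5: [1839/35, 4488/35, 7563/35]
rounded: [53, 128, 216]

(0,0) stack=L1,L2,L3; from [0,0,0]:
L1 α=0: [0, 0, 0]
L2 α=1: [15, 64, 118]
L3 α=1/8: [245/8, 487/8, 857/8]
→ [31, 61, 107]

query (1,1) [L1,L2,L3] — begin 0,0,0
after L1 α=3/5: [426/5, 552/5, 534/5]
after L2 α=1/3: [1007/15, 563/5, 1073/15]
after L3 α=1/3: [3019/45, 1766/15, 3226/45]
rounded: [67, 118, 72]

(3,3) stack=L1,L2,L4; from [0,0,0]:
L1 α=1/2: [36, 63, 13]
L2 α=1/6: [415/6, 196/3, 49]
L4 α=1/2: [1507/12, 751/6, 52]
rounded: [126, 125, 52]

(3,1) stack=L1,L2,L4; from [0,0,0]:
after L1 α=1/4: [3, 43, 55/4]
after L2 α=5/7: [1096/7, 806/7, 835/14]
after L4 α=1/7: [7129/49, 6558/49, 3583/49]
= [145, 134, 73]

at x=0,y=1 over L1,L2,L4:
after L1 α=7/8: [1253/8, 847/4, 70]
after L2 α=0: [1253/8, 847/4, 70]
after L4 α=5/6: [3231/16, 2447/24, 560/3]
→ [202, 102, 187]

(1,1) stack=L1,L2; from [0,0,0]:
after L1 α=3/5: [426/5, 552/5, 534/5]
after L2 α=1/3: [1007/15, 563/5, 1073/15]
= [67, 113, 72]

at x=1,y=3 over L1,L2:
after L1 α=1: [250, 148, 239]
after L2 α=1/2: [437/2, 177/2, 232]
rounded: [218, 88, 232]


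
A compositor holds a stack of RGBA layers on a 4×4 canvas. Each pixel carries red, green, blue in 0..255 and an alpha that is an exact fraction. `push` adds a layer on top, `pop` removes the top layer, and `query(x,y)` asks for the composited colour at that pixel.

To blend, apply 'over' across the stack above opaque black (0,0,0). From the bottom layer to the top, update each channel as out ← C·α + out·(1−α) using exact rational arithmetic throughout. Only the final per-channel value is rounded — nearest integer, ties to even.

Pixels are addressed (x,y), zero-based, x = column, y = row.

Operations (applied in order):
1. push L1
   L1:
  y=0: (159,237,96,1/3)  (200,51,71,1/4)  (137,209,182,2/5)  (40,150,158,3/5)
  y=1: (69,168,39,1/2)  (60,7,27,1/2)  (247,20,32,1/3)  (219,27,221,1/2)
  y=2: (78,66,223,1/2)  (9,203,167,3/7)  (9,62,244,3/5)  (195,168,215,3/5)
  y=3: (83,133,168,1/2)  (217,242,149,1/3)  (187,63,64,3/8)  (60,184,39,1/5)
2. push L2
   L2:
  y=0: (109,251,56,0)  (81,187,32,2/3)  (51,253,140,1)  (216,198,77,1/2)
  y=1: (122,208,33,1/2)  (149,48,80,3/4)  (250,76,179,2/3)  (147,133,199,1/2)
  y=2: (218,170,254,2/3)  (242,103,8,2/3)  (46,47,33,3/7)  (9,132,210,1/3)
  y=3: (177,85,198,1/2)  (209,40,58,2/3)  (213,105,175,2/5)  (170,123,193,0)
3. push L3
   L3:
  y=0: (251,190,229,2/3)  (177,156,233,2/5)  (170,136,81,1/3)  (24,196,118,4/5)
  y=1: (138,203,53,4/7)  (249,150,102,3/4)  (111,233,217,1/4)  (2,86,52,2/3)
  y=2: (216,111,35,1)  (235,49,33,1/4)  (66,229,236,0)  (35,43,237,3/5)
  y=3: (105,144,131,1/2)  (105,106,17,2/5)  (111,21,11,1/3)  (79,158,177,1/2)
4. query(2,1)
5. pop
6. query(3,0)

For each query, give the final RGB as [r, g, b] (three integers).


(2,1) stack=L1,L2,L3; from [0,0,0]:
L1 α=1/3: [247/3, 20/3, 32/3]
L2 α=2/3: [1747/9, 476/9, 1106/9]
L3 α=1/4: [520/3, 1175/12, 1757/12]
rounded: [173, 98, 146]

(3,0) stack=L1,L2; from [0,0,0]:
after L1 α=3/5: [24, 90, 474/5]
after L2 α=1/2: [120, 144, 859/10]
rounded: [120, 144, 86]


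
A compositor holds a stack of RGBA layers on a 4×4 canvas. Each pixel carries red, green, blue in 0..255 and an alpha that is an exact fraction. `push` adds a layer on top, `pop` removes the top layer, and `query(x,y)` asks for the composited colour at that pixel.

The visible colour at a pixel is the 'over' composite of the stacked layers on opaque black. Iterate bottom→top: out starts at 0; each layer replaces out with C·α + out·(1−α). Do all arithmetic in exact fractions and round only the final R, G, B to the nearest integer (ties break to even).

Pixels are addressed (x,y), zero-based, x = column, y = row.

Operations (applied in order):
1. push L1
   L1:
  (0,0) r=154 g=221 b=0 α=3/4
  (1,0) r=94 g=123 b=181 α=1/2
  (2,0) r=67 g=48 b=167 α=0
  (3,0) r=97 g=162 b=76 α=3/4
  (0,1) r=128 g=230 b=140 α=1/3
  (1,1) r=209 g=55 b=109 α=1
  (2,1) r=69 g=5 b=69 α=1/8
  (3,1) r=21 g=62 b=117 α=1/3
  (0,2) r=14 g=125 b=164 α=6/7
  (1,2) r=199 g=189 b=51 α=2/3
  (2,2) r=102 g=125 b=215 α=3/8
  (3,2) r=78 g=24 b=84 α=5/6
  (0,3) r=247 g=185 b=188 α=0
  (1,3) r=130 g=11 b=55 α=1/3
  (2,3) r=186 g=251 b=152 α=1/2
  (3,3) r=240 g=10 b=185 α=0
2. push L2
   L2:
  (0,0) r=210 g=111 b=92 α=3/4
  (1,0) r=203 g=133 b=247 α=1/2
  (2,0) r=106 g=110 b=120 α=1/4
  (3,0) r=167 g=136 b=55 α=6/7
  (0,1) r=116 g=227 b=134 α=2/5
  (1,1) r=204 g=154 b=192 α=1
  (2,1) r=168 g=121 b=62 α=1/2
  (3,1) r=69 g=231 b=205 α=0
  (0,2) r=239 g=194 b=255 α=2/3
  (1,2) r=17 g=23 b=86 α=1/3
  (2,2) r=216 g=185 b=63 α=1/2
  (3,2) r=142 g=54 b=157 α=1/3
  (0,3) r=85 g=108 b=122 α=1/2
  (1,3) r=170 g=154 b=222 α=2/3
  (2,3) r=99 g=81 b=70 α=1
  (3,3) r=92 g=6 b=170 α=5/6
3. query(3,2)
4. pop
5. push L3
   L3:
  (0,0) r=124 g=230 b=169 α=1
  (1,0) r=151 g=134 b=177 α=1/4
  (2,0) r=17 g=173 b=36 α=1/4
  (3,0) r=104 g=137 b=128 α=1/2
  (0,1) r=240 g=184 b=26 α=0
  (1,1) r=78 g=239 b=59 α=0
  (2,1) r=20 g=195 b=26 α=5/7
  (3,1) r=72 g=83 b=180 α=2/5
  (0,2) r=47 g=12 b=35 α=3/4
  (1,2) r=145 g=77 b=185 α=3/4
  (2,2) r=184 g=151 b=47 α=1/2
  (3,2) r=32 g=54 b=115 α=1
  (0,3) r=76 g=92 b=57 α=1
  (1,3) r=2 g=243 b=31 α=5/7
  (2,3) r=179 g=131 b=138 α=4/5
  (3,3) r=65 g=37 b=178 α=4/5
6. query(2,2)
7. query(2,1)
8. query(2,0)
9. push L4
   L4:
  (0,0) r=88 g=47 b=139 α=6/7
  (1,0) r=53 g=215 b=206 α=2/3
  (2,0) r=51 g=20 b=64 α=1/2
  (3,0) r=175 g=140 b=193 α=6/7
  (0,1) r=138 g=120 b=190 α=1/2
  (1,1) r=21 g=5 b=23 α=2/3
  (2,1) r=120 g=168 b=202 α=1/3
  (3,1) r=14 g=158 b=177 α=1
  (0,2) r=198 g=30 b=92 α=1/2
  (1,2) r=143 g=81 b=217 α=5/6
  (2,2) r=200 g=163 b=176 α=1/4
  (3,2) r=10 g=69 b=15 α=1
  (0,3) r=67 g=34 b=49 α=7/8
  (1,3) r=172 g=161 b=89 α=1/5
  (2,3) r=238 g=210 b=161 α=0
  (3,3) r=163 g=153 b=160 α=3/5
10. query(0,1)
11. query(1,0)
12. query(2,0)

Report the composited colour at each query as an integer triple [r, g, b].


query (3,2) [L1,L2] — begin 0,0,0
after L1 α=5/6: [65, 20, 70]
after L2 α=1/3: [272/3, 94/3, 99]
rounded: [91, 31, 99]

at x=2,y=2 over L1,L3:
L1 α=3/8: [153/4, 375/8, 645/8]
L3 α=1/2: [889/8, 1583/16, 1021/16]
= [111, 99, 64]

(2,1) stack=L1,L3; from [0,0,0]:
after L1 α=1/8: [69/8, 5/8, 69/8]
after L3 α=5/7: [67/4, 3905/28, 589/28]
= [17, 139, 21]

(2,0) stack=L1,L3; from [0,0,0]:
L1 α=0: [0, 0, 0]
L3 α=1/4: [17/4, 173/4, 9]
→ [4, 43, 9]

(0,1) stack=L1,L3,L4; from [0,0,0]:
after L1 α=1/3: [128/3, 230/3, 140/3]
after L3 α=0: [128/3, 230/3, 140/3]
after L4 α=1/2: [271/3, 295/3, 355/3]
= [90, 98, 118]

(1,0) stack=L1,L3,L4; from [0,0,0]:
after L1 α=1/2: [47, 123/2, 181/2]
after L3 α=1/4: [73, 637/8, 897/8]
after L4 α=2/3: [179/3, 1359/8, 4193/24]
= [60, 170, 175]

query (2,0) [L1,L3,L4] — begin 0,0,0
L1 α=0: [0, 0, 0]
L3 α=1/4: [17/4, 173/4, 9]
L4 α=1/2: [221/8, 253/8, 73/2]
rounded: [28, 32, 36]


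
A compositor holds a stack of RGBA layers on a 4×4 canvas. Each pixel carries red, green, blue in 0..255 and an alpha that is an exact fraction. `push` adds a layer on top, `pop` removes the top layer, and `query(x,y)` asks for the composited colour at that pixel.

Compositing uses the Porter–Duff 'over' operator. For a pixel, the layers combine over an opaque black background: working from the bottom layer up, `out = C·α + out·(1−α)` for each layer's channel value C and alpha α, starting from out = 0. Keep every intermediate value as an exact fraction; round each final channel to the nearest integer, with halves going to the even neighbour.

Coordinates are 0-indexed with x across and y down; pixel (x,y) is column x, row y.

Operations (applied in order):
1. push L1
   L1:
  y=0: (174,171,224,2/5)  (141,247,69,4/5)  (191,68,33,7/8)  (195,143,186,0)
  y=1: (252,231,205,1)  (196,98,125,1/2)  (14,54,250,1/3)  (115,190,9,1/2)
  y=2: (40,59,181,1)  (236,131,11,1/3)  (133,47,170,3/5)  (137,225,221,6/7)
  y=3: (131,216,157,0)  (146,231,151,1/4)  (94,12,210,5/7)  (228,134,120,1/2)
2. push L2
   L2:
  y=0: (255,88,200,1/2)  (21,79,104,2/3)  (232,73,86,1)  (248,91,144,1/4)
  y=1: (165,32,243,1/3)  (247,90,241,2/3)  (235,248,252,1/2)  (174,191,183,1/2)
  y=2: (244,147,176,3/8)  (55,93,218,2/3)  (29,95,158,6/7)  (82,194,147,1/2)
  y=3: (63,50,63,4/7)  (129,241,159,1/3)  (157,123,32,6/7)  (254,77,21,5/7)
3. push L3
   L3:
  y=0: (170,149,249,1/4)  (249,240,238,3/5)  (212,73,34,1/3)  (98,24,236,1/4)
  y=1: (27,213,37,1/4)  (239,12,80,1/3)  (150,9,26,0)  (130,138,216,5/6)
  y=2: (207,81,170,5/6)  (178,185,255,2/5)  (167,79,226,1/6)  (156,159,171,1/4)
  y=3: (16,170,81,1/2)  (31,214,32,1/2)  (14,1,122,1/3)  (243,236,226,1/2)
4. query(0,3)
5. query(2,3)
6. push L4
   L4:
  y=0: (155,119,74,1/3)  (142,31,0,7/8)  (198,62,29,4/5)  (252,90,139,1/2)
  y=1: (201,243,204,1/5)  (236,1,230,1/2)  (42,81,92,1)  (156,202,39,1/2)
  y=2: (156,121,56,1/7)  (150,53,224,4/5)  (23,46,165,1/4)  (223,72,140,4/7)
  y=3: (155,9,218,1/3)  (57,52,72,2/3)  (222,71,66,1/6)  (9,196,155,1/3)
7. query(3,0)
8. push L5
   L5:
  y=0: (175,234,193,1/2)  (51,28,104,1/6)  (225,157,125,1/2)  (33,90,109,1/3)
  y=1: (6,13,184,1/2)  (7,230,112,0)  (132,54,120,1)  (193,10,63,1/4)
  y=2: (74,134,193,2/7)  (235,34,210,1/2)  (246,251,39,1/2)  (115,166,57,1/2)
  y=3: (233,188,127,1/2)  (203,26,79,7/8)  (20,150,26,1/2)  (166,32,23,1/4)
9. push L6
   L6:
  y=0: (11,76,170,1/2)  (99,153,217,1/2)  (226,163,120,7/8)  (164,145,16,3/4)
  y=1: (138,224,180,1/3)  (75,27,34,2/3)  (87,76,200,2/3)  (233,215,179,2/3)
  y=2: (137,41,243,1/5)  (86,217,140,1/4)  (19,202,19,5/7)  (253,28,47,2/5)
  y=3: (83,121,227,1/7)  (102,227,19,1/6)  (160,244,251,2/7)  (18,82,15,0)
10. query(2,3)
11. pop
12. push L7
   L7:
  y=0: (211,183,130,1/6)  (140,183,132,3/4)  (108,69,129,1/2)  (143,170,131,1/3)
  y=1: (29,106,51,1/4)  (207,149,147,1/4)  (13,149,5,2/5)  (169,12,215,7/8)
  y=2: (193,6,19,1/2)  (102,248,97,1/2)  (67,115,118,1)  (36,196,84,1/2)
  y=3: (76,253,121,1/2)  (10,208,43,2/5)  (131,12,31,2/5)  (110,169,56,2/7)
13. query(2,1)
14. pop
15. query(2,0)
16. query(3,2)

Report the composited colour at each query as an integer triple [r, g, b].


at x=0,y=3 over L1,L2,L3:
L1 α=0: [0, 0, 0]
L2 α=4/7: [36, 200/7, 36]
L3 α=1/2: [26, 695/7, 117/2]
= [26, 99, 58]

(2,3) stack=L1,L2,L3; from [0,0,0]:
L1 α=5/7: [470/7, 60/7, 150]
L2 α=6/7: [7064/49, 5226/49, 342/7]
L3 α=1/3: [4938/49, 10501/147, 1538/21]
→ [101, 71, 73]

at x=3,y=0 over L1,L2,L3,L4:
L1 α=0: [0, 0, 0]
L2 α=1/4: [62, 91/4, 36]
L3 α=1/4: [71, 369/16, 86]
L4 α=1/2: [323/2, 1809/32, 225/2]
→ [162, 57, 112]

(2,3) stack=L1,L2,L3,L4,L5,L6; from [0,0,0]:
L1 α=5/7: [470/7, 60/7, 150]
L2 α=6/7: [7064/49, 5226/49, 342/7]
L3 α=1/3: [4938/49, 10501/147, 1538/21]
L4 α=1/6: [5928/49, 31471/441, 4538/63]
L5 α=1/2: [3454/49, 97621/882, 3088/63]
L6 α=2/7: [32950/343, 918521/6174, 47066/441]
rounded: [96, 149, 107]

(2,1) stack=L1,L2,L3,L4,L5,L7; from [0,0,0]:
L1 α=1/3: [14/3, 18, 250/3]
L2 α=1/2: [719/6, 133, 503/3]
L3 α=0: [719/6, 133, 503/3]
L4 α=1: [42, 81, 92]
L5 α=1: [132, 54, 120]
L7 α=2/5: [422/5, 92, 74]
= [84, 92, 74]

at x=2,y=0 over L1,L2,L3,L4,L5:
L1 α=7/8: [1337/8, 119/2, 231/8]
L2 α=1: [232, 73, 86]
L3 α=1/3: [676/3, 73, 206/3]
L4 α=4/5: [3052/15, 321/5, 554/15]
L5 α=1/2: [6427/30, 553/5, 2429/30]
→ [214, 111, 81]

at x=3,y=2 over L1,L2,L3,L4,L5:
+L1 (α=6/7) → [822/7, 1350/7, 1326/7]
+L2 (α=1/2) → [698/7, 1354/7, 2355/14]
+L3 (α=1/4) → [1593/14, 5175/28, 9459/56]
+L4 (α=4/7) → [17267/98, 23589/196, 59737/392]
+L5 (α=1/2) → [28537/196, 56125/392, 82081/784]
= [146, 143, 105]


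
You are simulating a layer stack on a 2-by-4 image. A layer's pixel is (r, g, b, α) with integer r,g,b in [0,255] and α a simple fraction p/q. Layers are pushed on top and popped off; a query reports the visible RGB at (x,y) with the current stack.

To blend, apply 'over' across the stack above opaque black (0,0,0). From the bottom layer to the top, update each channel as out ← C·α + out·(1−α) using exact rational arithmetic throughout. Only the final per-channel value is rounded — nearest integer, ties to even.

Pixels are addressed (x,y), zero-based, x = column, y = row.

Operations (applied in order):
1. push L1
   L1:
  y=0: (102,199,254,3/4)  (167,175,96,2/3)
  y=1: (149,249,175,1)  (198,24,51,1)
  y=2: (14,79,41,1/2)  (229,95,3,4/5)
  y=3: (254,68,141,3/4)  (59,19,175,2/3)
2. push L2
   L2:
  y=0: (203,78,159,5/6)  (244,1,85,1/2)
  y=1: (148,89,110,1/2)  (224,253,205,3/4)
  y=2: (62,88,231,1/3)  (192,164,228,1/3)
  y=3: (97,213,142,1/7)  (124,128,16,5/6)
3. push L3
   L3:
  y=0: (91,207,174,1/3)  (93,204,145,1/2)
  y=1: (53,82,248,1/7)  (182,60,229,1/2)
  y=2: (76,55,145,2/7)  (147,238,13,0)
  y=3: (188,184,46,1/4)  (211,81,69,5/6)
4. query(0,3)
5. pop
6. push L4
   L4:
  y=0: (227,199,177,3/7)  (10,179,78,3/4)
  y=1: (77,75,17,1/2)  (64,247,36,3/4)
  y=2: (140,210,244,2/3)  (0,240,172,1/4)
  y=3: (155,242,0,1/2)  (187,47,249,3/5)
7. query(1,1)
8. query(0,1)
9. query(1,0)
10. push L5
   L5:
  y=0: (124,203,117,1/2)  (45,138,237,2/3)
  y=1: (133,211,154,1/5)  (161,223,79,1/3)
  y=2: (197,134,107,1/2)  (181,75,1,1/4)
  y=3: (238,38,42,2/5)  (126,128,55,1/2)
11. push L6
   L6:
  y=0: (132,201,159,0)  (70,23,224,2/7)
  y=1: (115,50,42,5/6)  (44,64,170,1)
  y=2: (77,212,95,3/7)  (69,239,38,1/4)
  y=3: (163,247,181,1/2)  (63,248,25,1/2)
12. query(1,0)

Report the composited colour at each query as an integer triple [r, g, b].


query (0,3) [L1,L2,L3] — begin 0,0,0
after L1 α=3/4: [381/2, 51, 423/4]
after L2 α=1/7: [1240/7, 519/7, 1553/14]
after L3 α=1/4: [1259/7, 2845/28, 5303/56]
rounded: [180, 102, 95]

(1,1) stack=L1,L2,L4; from [0,0,0]:
+L1 (α=1) → [198, 24, 51]
+L2 (α=3/4) → [435/2, 783/4, 333/2]
+L4 (α=3/4) → [819/8, 3747/16, 549/8]
rounded: [102, 234, 69]

(0,1) stack=L1,L2,L4; from [0,0,0]:
+L1 (α=1) → [149, 249, 175]
+L2 (α=1/2) → [297/2, 169, 285/2]
+L4 (α=1/2) → [451/4, 122, 319/4]
rounded: [113, 122, 80]

(1,0) stack=L1,L2,L4; from [0,0,0]:
L1 α=2/3: [334/3, 350/3, 64]
L2 α=1/2: [533/3, 353/6, 149/2]
L4 α=3/4: [623/12, 3575/24, 617/8]
rounded: [52, 149, 77]

query (1,0) [L1,L2,L4,L5,L6] — begin 0,0,0
after L1 α=2/3: [334/3, 350/3, 64]
after L2 α=1/2: [533/3, 353/6, 149/2]
after L4 α=3/4: [623/12, 3575/24, 617/8]
after L5 α=2/3: [1703/36, 10199/72, 4409/24]
after L6 α=2/7: [13555/252, 54307/504, 32797/168]
rounded: [54, 108, 195]


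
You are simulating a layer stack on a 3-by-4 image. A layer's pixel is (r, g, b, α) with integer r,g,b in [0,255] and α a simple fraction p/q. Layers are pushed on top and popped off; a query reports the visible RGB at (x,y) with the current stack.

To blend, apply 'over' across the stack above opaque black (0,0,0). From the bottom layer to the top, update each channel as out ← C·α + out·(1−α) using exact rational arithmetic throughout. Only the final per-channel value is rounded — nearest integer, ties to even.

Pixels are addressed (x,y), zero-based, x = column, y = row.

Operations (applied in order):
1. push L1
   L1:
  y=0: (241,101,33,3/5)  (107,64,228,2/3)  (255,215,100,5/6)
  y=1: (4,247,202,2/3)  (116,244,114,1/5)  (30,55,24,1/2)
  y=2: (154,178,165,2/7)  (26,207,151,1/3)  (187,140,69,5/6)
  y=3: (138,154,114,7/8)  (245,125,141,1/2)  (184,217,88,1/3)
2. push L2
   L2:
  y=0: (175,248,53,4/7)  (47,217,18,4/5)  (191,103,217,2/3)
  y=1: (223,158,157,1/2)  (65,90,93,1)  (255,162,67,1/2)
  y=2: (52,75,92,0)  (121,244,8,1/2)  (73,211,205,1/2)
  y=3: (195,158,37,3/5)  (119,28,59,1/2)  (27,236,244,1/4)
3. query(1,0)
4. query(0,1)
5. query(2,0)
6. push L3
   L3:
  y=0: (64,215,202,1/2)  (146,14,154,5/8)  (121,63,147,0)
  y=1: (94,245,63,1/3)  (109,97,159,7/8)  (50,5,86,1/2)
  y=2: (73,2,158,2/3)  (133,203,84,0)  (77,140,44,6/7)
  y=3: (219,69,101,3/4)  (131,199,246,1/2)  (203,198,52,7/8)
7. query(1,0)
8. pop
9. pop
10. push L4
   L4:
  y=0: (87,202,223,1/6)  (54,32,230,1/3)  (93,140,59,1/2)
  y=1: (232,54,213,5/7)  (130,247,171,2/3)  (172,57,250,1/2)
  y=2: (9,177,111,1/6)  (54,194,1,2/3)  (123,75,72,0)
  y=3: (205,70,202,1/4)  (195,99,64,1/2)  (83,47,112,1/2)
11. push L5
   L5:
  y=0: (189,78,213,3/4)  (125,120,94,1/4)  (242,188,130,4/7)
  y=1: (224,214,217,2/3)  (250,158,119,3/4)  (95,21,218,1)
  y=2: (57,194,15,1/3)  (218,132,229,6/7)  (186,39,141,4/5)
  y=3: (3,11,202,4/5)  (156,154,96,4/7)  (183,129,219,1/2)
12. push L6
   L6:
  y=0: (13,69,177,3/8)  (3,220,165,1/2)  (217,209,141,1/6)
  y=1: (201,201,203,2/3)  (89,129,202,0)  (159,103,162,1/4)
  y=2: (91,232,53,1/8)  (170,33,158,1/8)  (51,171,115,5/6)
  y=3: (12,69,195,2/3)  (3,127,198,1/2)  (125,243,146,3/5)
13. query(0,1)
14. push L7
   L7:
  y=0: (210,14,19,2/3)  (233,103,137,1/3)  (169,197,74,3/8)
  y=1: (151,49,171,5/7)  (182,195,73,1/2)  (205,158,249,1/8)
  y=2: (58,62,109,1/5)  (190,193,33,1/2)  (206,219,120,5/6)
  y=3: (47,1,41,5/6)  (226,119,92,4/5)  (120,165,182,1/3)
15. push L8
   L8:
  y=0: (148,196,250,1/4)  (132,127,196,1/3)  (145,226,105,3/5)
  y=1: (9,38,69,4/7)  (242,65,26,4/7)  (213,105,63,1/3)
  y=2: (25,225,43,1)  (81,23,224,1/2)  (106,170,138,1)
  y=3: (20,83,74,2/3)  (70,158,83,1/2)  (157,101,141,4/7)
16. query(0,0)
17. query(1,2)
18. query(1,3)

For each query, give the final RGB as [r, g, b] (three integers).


query (1,0) [L1,L2] — begin 0,0,0
L1 α=2/3: [214/3, 128/3, 152]
L2 α=4/5: [778/15, 2732/15, 224/5]
→ [52, 182, 45]

query (0,1) [L1,L2] — begin 0,0,0
+L1 (α=2/3) → [8/3, 494/3, 404/3]
+L2 (α=1/2) → [677/6, 484/3, 875/6]
= [113, 161, 146]

(2,0) stack=L1,L2; from [0,0,0]:
after L1 α=5/6: [425/2, 1075/6, 250/3]
after L2 α=2/3: [1189/6, 2311/18, 1552/9]
= [198, 128, 172]

at x=1,y=0 over L1,L2,L3:
after L1 α=2/3: [214/3, 128/3, 152]
after L2 α=4/5: [778/15, 2732/15, 224/5]
after L3 α=5/8: [1107/10, 1541/20, 2261/20]
→ [111, 77, 113]

query (0,1) [L1,L4,L5,L6] — begin 0,0,0
after L1 α=2/3: [8/3, 494/3, 404/3]
after L4 α=5/7: [3496/21, 1798/21, 4003/21]
after L5 α=2/3: [12904/63, 10786/63, 13117/63]
after L6 α=2/3: [38230/189, 36112/189, 38695/189]
= [202, 191, 205]

query (0,0) [L1,L4,L5,L6,L7,L8] — begin 0,0,0
+L1 (α=3/5) → [723/5, 303/5, 99/5]
+L4 (α=1/6) → [135, 505/6, 161/3]
+L5 (α=3/4) → [351/2, 1909/24, 1039/6]
+L6 (α=3/8) → [1833/16, 14513/192, 8381/48]
+L7 (α=2/3) → [2851/16, 19889/576, 10205/144]
+L8 (α=1/4) → [10921/64, 57521/768, 22205/192]
→ [171, 75, 116]

at x=1,y=2 over L1,L4,L5,L6,L7,L8:
L1 α=1/3: [26/3, 69, 151/3]
L4 α=2/3: [350/9, 457/3, 157/9]
L5 α=6/7: [12122/63, 2833/21, 1789/9]
L6 α=1/8: [3413/18, 733/6, 13945/72]
L7 α=1/2: [6833/36, 1891/12, 16321/144]
L8 α=1/2: [9749/72, 2167/24, 48577/288]
rounded: [135, 90, 169]

query (1,3) [L1,L4,L5,L6,L7,L8] — begin 0,0,0
+L1 (α=1/2) → [245/2, 125/2, 141/2]
+L4 (α=1/2) → [635/4, 323/4, 269/4]
+L5 (α=4/7) → [4401/28, 3433/28, 2343/28]
+L6 (α=1/2) → [4485/56, 6989/56, 7887/56]
+L7 (α=4/5) → [55109/280, 6729/56, 5699/56]
+L8 (α=1/2) → [74709/560, 15577/112, 10347/112]
= [133, 139, 92]


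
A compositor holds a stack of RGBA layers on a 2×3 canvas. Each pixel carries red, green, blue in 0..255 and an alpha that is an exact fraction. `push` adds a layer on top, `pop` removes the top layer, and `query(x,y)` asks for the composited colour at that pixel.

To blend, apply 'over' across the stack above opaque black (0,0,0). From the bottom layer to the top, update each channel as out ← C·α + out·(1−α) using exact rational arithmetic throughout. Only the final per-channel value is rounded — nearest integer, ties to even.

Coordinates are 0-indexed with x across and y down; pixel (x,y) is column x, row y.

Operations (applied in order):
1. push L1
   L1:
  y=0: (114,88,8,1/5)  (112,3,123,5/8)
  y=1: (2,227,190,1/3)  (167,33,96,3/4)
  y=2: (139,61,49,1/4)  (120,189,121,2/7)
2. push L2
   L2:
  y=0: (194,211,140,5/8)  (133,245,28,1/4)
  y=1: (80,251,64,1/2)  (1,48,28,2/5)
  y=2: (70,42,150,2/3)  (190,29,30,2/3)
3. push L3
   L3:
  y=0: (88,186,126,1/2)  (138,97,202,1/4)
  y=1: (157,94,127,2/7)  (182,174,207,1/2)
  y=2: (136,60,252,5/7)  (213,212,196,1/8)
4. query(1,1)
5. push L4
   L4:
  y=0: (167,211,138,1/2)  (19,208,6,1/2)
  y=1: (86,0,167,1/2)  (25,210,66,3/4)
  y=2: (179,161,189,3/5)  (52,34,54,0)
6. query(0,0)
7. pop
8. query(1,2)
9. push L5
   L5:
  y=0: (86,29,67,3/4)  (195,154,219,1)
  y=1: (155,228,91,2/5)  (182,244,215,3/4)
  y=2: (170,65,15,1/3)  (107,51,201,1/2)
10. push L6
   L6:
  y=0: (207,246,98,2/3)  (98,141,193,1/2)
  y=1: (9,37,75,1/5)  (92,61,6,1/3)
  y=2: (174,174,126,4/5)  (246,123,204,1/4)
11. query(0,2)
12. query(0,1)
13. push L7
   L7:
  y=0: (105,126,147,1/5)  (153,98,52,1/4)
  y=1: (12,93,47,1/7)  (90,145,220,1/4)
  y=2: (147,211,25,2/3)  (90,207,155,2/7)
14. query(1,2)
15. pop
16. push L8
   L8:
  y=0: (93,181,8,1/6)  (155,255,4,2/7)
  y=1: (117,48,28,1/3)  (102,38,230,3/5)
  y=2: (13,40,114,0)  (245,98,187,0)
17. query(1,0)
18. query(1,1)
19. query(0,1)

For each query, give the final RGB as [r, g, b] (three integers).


at x=1,y=1 over L1,L2,L3:
L1 α=3/4: [501/4, 99/4, 72]
L2 α=2/5: [1511/20, 681/20, 272/5]
L3 α=1/2: [5151/40, 4161/40, 1307/10]
→ [129, 104, 131]

(0,0) stack=L1,L2,L3,L4; from [0,0,0]:
+L1 (α=1/5) → [114/5, 88/5, 8/5]
+L2 (α=5/8) → [649/5, 5539/40, 881/10]
+L3 (α=1/2) → [1089/10, 12979/80, 2141/20]
+L4 (α=1/2) → [2759/20, 29859/160, 4901/40]
→ [138, 187, 123]

at x=1,y=2 over L1,L2,L3:
+L1 (α=2/7) → [240/7, 54, 242/7]
+L2 (α=2/3) → [2900/21, 112/3, 662/21]
+L3 (α=1/8) → [3539/24, 355/6, 625/12]
rounded: [147, 59, 52]

(0,2) stack=L1,L2,L3,L5,L6; from [0,0,0]:
L1 α=1/4: [139/4, 61/4, 49/4]
L2 α=2/3: [233/4, 397/12, 1249/12]
L3 α=5/7: [1593/14, 2197/42, 8809/42]
L5 α=1/3: [2783/21, 3562/63, 9124/63]
L6 α=4/5: [17399/105, 9482/63, 40876/315]
rounded: [166, 151, 130]

at x=0,y=1 over L1,L2,L3,L5,L6:
after L1 α=1/3: [2/3, 227/3, 190/3]
after L2 α=1/2: [121/3, 490/3, 191/3]
after L3 α=2/7: [221/3, 3014/21, 1717/21]
after L5 α=2/5: [531/5, 6206/35, 2991/35]
after L6 α=1/5: [2169/25, 26119/175, 14589/175]
= [87, 149, 83]

at x=1,y=2 over L1,L2,L3,L5,L6,L7:
L1 α=2/7: [240/7, 54, 242/7]
L2 α=2/3: [2900/21, 112/3, 662/21]
L3 α=1/8: [3539/24, 355/6, 625/12]
L5 α=1/2: [6107/48, 661/12, 3037/24]
L6 α=1/4: [10043/64, 1153/16, 4669/32]
L7 α=2/7: [61735/448, 12389/112, 33265/224]
rounded: [138, 111, 149]

at x=1,y=0 over L1,L2,L3,L5,L6,L8:
after L1 α=5/8: [70, 15/8, 615/8]
after L2 α=1/4: [343/4, 2005/32, 2069/32]
after L3 α=1/4: [1581/16, 9119/128, 12671/128]
after L5 α=1: [195, 154, 219]
after L6 α=1/2: [293/2, 295/2, 206]
after L8 α=2/7: [2085/14, 2495/14, 1038/7]
= [149, 178, 148]

(1,1) stack=L1,L2,L3,L5,L6,L8; from [0,0,0]:
L1 α=3/4: [501/4, 99/4, 72]
L2 α=2/5: [1511/20, 681/20, 272/5]
L3 α=1/2: [5151/40, 4161/40, 1307/10]
L5 α=3/4: [26991/160, 33441/160, 7757/40]
L6 α=1/3: [34351/240, 38321/240, 7877/60]
L8 α=3/5: [71071/600, 52001/600, 28577/150]
rounded: [118, 87, 191]

query (0,1) [L1,L2,L3,L5,L6,L8] — begin 0,0,0
L1 α=1/3: [2/3, 227/3, 190/3]
L2 α=1/2: [121/3, 490/3, 191/3]
L3 α=2/7: [221/3, 3014/21, 1717/21]
L5 α=2/5: [531/5, 6206/35, 2991/35]
L6 α=1/5: [2169/25, 26119/175, 14589/175]
L8 α=1/3: [2421/25, 60638/525, 34078/525]
→ [97, 116, 65]


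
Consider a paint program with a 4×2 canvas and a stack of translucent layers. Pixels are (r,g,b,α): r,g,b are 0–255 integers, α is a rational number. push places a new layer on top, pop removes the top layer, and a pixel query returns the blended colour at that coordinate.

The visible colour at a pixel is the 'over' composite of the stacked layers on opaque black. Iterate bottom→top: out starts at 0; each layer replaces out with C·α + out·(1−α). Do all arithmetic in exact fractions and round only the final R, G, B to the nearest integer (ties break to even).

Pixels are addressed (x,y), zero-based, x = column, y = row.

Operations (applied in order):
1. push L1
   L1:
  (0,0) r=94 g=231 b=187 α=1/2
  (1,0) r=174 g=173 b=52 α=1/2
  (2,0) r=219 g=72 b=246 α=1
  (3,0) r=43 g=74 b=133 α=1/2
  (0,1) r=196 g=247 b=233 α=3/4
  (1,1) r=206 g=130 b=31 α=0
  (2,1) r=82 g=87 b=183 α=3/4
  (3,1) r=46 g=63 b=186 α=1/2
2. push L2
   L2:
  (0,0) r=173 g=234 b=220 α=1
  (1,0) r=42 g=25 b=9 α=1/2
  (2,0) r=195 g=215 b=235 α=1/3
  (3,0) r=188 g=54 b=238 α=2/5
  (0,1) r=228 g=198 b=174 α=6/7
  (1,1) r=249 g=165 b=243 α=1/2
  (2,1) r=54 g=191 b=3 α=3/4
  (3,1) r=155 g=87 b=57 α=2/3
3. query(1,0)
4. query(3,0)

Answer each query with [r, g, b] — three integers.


at x=1,y=0 over L1,L2:
+L1 (α=1/2) → [87, 173/2, 26]
+L2 (α=1/2) → [129/2, 223/4, 35/2]
→ [64, 56, 18]

query (3,0) [L1,L2] — begin 0,0,0
L1 α=1/2: [43/2, 37, 133/2]
L2 α=2/5: [881/10, 219/5, 1351/10]
rounded: [88, 44, 135]


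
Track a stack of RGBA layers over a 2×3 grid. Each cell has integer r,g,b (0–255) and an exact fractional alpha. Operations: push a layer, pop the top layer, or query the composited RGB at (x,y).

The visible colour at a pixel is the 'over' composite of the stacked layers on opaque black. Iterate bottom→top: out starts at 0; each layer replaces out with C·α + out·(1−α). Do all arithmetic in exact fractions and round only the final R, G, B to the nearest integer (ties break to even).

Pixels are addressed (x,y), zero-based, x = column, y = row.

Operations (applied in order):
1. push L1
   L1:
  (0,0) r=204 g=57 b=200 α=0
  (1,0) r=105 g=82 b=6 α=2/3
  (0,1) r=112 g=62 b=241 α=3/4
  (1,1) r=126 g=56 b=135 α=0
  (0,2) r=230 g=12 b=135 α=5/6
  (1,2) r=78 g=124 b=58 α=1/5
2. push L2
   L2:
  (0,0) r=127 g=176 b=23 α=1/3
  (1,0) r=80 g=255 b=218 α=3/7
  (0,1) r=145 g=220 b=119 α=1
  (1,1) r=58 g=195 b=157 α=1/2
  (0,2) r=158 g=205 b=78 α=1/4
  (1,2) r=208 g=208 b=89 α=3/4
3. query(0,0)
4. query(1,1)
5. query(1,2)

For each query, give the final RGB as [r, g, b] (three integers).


(0,0) stack=L1,L2; from [0,0,0]:
L1 α=0: [0, 0, 0]
L2 α=1/3: [127/3, 176/3, 23/3]
rounded: [42, 59, 8]

(1,1) stack=L1,L2; from [0,0,0]:
after L1 α=0: [0, 0, 0]
after L2 α=1/2: [29, 195/2, 157/2]
rounded: [29, 98, 78]

query (1,2) [L1,L2] — begin 0,0,0
L1 α=1/5: [78/5, 124/5, 58/5]
L2 α=3/4: [1599/10, 811/5, 1393/20]
rounded: [160, 162, 70]


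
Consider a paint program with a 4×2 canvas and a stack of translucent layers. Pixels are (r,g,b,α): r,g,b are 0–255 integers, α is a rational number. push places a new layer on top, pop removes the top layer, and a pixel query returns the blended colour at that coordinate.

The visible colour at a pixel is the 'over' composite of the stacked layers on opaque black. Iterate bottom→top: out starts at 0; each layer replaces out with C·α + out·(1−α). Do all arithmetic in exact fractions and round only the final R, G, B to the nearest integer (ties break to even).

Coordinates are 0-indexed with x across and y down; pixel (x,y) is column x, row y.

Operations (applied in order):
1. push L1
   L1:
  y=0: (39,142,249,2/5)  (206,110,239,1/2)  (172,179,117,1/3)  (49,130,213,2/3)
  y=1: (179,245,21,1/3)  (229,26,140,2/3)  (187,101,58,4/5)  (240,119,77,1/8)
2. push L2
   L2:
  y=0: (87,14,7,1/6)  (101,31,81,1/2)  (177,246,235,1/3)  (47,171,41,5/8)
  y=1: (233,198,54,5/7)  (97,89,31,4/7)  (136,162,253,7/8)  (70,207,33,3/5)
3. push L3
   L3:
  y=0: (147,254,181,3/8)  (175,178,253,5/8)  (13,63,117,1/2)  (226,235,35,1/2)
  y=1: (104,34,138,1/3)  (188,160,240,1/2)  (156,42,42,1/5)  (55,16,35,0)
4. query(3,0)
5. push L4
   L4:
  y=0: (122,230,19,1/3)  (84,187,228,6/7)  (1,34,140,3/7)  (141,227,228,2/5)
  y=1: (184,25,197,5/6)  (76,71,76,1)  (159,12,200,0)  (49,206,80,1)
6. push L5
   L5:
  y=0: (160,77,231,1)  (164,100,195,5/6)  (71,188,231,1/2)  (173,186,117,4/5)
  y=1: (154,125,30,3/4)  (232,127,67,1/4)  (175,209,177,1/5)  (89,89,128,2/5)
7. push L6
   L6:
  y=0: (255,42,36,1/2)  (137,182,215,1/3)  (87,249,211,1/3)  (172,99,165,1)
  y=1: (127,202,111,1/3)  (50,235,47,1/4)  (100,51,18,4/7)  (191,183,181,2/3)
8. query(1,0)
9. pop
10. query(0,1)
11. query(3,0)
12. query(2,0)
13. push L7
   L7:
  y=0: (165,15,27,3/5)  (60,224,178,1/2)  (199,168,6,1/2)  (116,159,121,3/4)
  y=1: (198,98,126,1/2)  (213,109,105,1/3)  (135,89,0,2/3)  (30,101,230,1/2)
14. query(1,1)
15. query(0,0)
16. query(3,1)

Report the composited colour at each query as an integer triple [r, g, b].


query (3,0) [L1,L2,L3] — begin 0,0,0
L1 α=2/3: [98/3, 260/3, 142]
L2 α=5/8: [333/8, 1115/8, 631/8]
L3 α=1/2: [2141/16, 2995/16, 911/16]
→ [134, 187, 57]

(1,0) stack=L1,L2,L3,L4,L5,L6; from [0,0,0]:
L1 α=1/2: [103, 55, 239/2]
L2 α=1/2: [102, 43, 401/4]
L3 α=5/8: [1181/8, 1019/8, 6263/32]
L4 α=6/7: [5213/56, 9995/56, 50039/224]
L5 α=5/6: [51133/336, 12665/112, 268439/1344]
L6 α=1/3: [74149/504, 7619/56, 412919/2016]
→ [147, 136, 205]

at x=0,y=1 over L1,L2,L3,L4,L5:
+L1 (α=1/3) → [179/3, 245/3, 7]
+L2 (α=5/7) → [3853/21, 3460/21, 284/7]
+L3 (α=1/3) → [9890/63, 7634/63, 1534/21]
+L4 (α=5/6) → [33925/189, 15509/378, 22219/126]
+L5 (α=3/4) → [121243/756, 157259/1512, 33559/504]
→ [160, 104, 67]

(3,0) stack=L1,L2,L3,L4,L5; from [0,0,0]:
after L1 α=2/3: [98/3, 260/3, 142]
after L2 α=5/8: [333/8, 1115/8, 631/8]
after L3 α=1/2: [2141/16, 2995/16, 911/16]
after L4 α=2/5: [2187/16, 16249/80, 10029/80]
after L5 α=4/5: [13259/80, 75769/400, 47469/400]
= [166, 189, 119]

query (2,0) [L1,L2,L3,L4,L5] — begin 0,0,0
+L1 (α=1/3) → [172/3, 179/3, 39]
+L2 (α=1/3) → [875/9, 1096/9, 313/3]
+L3 (α=1/2) → [496/9, 1663/18, 332/3]
+L4 (α=3/7) → [2011/63, 4244/63, 2588/21]
+L5 (α=1/2) → [3242/63, 8044/63, 7439/42]
= [51, 128, 177]

at x=1,y=1 over L1,L2,L3,L4,L5,L7:
L1 α=2/3: [458/3, 52/3, 280/3]
L2 α=4/7: [846/7, 408/7, 404/7]
L3 α=1/2: [1081/7, 764/7, 1042/7]
L4 α=1: [76, 71, 76]
L5 α=1/4: [115, 85, 295/4]
L7 α=1/3: [443/3, 93, 505/6]
= [148, 93, 84]

query (0,0) [L1,L2,L3,L4,L5,L7] — begin 0,0,0
L1 α=2/5: [78/5, 284/5, 498/5]
L2 α=1/6: [55/2, 149/3, 505/6]
L3 α=3/8: [1157/16, 3031/24, 5783/48]
L4 α=1/3: [711/8, 5791/36, 6239/72]
L5 α=1: [160, 77, 231]
L7 α=3/5: [163, 199/5, 543/5]
→ [163, 40, 109]

query (3,1) [L1,L2,L3,L4,L5,L7] — begin 0,0,0
L1 α=1/8: [30, 119/8, 77/8]
L2 α=3/5: [54, 2603/20, 473/20]
L3 α=0: [54, 2603/20, 473/20]
L4 α=1: [49, 206, 80]
L5 α=2/5: [65, 796/5, 496/5]
L7 α=1/2: [95/2, 1301/10, 823/5]
= [48, 130, 165]


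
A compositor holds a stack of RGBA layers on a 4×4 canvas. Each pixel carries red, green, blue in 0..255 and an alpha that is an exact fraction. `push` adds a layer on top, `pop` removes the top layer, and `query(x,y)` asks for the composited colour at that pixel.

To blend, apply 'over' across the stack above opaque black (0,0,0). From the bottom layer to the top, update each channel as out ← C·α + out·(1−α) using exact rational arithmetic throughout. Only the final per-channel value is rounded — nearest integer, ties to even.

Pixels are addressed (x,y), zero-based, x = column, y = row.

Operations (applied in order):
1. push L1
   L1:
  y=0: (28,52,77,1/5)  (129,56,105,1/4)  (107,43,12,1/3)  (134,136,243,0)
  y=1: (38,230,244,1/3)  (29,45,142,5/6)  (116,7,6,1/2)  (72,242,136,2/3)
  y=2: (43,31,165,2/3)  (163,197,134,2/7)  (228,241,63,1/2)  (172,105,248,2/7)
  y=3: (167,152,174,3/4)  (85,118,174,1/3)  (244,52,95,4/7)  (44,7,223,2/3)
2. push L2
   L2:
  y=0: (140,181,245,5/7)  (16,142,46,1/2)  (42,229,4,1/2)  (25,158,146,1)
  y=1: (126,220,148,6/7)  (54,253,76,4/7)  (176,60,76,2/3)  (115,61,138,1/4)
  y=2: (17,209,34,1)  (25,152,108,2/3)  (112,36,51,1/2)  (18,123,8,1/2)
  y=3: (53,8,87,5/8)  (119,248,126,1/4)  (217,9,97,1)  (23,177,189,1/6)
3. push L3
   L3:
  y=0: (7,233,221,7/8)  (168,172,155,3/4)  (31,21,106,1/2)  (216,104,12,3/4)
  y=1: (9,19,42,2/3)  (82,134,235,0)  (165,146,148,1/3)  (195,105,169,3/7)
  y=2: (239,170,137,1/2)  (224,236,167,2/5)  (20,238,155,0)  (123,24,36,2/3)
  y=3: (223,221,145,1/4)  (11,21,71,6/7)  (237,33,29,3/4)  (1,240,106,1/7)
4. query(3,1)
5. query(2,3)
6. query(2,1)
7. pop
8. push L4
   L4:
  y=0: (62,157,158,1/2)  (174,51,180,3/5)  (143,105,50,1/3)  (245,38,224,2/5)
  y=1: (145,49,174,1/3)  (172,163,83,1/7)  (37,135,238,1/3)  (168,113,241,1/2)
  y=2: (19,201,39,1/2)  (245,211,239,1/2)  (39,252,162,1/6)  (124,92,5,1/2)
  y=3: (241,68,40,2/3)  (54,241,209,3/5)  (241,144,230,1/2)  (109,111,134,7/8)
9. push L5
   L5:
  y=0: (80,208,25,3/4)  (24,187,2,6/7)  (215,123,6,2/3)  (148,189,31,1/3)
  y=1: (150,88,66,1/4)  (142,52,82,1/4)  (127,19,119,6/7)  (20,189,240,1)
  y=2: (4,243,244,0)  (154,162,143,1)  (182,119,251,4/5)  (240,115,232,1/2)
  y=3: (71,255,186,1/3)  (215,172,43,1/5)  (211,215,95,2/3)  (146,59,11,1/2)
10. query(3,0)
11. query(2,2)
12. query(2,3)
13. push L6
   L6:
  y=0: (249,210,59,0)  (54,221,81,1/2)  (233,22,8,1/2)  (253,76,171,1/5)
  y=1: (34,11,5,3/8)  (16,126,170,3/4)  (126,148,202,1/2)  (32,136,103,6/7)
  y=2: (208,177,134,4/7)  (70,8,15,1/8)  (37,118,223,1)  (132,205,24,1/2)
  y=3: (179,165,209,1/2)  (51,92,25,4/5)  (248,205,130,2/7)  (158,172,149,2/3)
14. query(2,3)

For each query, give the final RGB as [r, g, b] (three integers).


at x=3,y=1 over L1,L2,L3:
after L1 α=2/3: [48, 484/3, 272/3]
after L2 α=1/4: [259/4, 545/4, 205/2]
after L3 α=3/7: [844/7, 860/7, 131]
→ [121, 123, 131]

(2,3) stack=L1,L2,L3; from [0,0,0]:
L1 α=4/7: [976/7, 208/7, 380/7]
L2 α=1: [217, 9, 97]
L3 α=3/4: [232, 27, 46]
rounded: [232, 27, 46]

at x=2,y=1 over L1,L2,L3:
after L1 α=1/2: [58, 7/2, 3]
after L2 α=2/3: [410/3, 247/6, 155/3]
after L3 α=1/3: [1315/9, 685/9, 754/9]
rounded: [146, 76, 84]

(3,0) stack=L1,L2,L4,L5; from [0,0,0]:
+L1 (α=0) → [0, 0, 0]
+L2 (α=1) → [25, 158, 146]
+L4 (α=2/5) → [113, 110, 886/5]
+L5 (α=1/3) → [374/3, 409/3, 1927/15]
rounded: [125, 136, 128]

at x=2,y=2 over L1,L2,L4,L5:
+L1 (α=1/2) → [114, 241/2, 63/2]
+L2 (α=1/2) → [113, 313/4, 165/4]
+L4 (α=1/6) → [302/3, 2573/24, 491/8]
+L5 (α=4/5) → [2486/15, 13997/120, 8523/40]
= [166, 117, 213]

query (2,3) [L1,L2,L4,L5] — begin 0,0,0
L1 α=4/7: [976/7, 208/7, 380/7]
L2 α=1: [217, 9, 97]
L4 α=1/2: [229, 153/2, 327/2]
L5 α=2/3: [217, 1013/6, 707/6]
rounded: [217, 169, 118]

at x=2,y=3 over L1,L2,L4,L5,L6:
L1 α=4/7: [976/7, 208/7, 380/7]
L2 α=1: [217, 9, 97]
L4 α=1/2: [229, 153/2, 327/2]
L5 α=2/3: [217, 1013/6, 707/6]
L6 α=2/7: [1581/7, 1075/6, 5095/42]
→ [226, 179, 121]
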